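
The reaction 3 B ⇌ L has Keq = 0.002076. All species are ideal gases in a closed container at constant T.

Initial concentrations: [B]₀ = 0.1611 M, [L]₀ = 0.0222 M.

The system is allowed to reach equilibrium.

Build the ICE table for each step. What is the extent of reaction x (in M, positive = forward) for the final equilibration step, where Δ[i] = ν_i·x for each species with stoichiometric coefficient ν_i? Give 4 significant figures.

Q₀ = 5.31 vs Keq = 0.002076 ⇒ Q>K, reverse
Step 1:
                   B          L
  I           0.1611     0.0222
  C          0.06653   -0.02218
  E           0.2276 2.4485e-05
  solve Keq expr → x = -0.02218; check Q = 0.002076

x = -0.02218 M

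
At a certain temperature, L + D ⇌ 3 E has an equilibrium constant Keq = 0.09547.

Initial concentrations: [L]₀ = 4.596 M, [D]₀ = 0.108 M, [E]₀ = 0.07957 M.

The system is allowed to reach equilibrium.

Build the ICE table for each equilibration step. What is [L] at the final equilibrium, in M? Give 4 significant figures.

[L]_eq = 4.533 M

Q₀ = 0.001015 vs Keq = 0.09547 ⇒ Q<K, forward
Step 1:
                  L         D         E
  I           4.596     0.108   0.07957
  C        -0.06309  -0.06309    0.1893
  E           4.533   0.04491    0.2689
  solve Keq expr → x = 0.06309; check Q = 0.09547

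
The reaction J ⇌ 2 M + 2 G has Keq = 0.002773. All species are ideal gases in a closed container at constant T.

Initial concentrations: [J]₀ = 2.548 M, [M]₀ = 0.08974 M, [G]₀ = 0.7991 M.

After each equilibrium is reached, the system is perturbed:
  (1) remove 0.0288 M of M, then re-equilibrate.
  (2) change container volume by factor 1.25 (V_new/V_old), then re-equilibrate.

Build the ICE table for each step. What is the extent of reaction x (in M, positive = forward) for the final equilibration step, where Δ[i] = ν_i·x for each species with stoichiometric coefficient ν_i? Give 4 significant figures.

Q₀ = 0.002018 vs Keq = 0.002773 ⇒ Q<K, forward
Step 1:
                  J         M         G
  init        2.548   0.08974    0.7991
  Δ       -0.006779   0.01356   0.01356
  eq          2.541    0.1033    0.8127
  solve Keq expr → x = 0.006779; check Q = 0.002773
Then remove 0.0288 M of M.
Step 2:
                  J         M         G
  init        2.541    0.0745    0.8127
  Δ        -0.01271   0.02542   0.02542
  eq          2.529   0.09991    0.8381
  solve Keq expr → x = 0.01271; check Q = 0.002773
Then change container volume by factor 1.25 (V_new/V_old).
Step 3:
                  J         M         G
  init        2.023   0.07993    0.6705
  Δ        -0.01354   0.02708   0.02708
  eq          2.009     0.107    0.6975
  solve Keq expr → x = 0.01354; check Q = 0.002773

x = 0.01354 M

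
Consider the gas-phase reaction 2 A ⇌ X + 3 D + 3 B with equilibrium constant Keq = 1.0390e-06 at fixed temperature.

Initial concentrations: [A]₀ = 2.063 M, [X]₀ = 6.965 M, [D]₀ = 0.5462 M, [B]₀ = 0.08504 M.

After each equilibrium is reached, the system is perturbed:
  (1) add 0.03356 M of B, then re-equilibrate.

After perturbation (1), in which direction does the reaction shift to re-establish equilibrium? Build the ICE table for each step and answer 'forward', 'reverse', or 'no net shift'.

Direction: reverse

Q₀ = 1.6400e-04 vs Keq = 1.0390e-06 ⇒ Q>K, reverse
Step 1:
                    A           X           D           B
  init          2.063       6.965      0.5462     0.08504
  Δ           0.04456    -0.02228    -0.06683    -0.06683
  eq            2.108       6.943      0.4794     0.01821
  solve Keq expr → x = -0.02228; check Q = 1.0390e-06
Then add 0.03356 M of B.
Step 2:
                    A           X           D           B
  init          2.108       6.943      0.4794     0.05177
  Δ           0.02141     -0.0107    -0.03211    -0.03211
  eq            2.129       6.932      0.4473     0.01966
  solve Keq expr → x = -0.0107; check Q = 1.0390e-06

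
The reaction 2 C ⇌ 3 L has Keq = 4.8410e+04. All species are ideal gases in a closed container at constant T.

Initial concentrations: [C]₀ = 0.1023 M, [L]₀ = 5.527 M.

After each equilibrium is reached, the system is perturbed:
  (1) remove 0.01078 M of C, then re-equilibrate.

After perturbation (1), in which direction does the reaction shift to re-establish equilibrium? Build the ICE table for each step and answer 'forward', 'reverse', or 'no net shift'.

Direction: reverse

Q₀ = 1.6133e+04 vs Keq = 4.8410e+04 ⇒ Q<K, forward
Step 1:
                   C          L
  I           0.1023      5.527
  C         -0.04223    0.06334
  E          0.06007       5.59
  solve Keq expr → x = 0.02111; check Q = 4.8410e+04
Then remove 0.01078 M of C.
Step 2:
                   C          L
  I          0.04929       5.59
  C          0.01053   -0.01579
  E          0.05982      5.575
  solve Keq expr → x = -0.005263; check Q = 4.8410e+04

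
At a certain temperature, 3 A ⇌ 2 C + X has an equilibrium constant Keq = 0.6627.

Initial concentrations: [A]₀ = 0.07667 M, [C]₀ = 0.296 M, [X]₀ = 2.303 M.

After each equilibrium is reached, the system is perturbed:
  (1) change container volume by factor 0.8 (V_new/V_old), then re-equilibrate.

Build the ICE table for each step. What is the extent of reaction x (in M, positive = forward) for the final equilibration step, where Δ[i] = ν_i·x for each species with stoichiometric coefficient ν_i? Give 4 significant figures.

x = 0 M

Q₀ = 447.7 vs Keq = 0.6627 ⇒ Q>K, reverse
Step 1:
                    A           C           X
  init        0.07667       0.296       2.303
  Δ            0.2737     -0.1825    -0.09124
  eq           0.3504      0.1135       2.212
  solve Keq expr → x = -0.09124; check Q = 0.6627
Then change container volume by factor 0.8 (V_new/V_old).
Step 2:
                    A           C           X
  init          0.438      0.1419       2.765
  Δ                 0           0           0
  eq            0.438      0.1419       2.765
  solve Keq expr → x = 0; check Q = 0.6627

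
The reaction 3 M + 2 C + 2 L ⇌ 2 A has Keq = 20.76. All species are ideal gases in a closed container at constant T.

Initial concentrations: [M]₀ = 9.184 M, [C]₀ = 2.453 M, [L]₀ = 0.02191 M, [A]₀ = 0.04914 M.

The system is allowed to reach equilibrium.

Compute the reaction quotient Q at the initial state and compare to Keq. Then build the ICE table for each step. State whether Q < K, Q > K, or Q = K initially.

Q₀ = 0.001079 vs Keq = 20.76 ⇒ Q<K, forward
Step 1:
                    M           C           L           A
  Initial       9.184       2.453     0.02191     0.04914
  Change     -0.03252    -0.02168    -0.02168     0.02168
  Equil         9.151       2.431  2.3092e-04     0.07082
  solve Keq expr → x = 0.01084; check Q = 20.76

Q₀ = 0.001079; Q < K (proceeds forward)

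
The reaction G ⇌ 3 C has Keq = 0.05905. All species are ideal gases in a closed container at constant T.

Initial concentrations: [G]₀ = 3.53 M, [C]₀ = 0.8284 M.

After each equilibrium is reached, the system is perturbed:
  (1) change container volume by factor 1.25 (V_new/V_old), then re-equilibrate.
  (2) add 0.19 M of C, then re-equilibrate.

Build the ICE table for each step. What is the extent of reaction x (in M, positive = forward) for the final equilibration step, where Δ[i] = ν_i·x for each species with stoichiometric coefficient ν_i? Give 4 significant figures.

Q₀ = 0.161 vs Keq = 0.05905 ⇒ Q>K, reverse
Step 1:
                  G         C
  I            3.53    0.8284
  C         0.07706   -0.2312
  E           3.607    0.5972
  solve Keq expr → x = -0.07706; check Q = 0.05905
Then change container volume by factor 1.25 (V_new/V_old).
Step 2:
                  G         C
  I           2.886    0.4778
  C        -0.02501   0.07503
  E           2.861    0.5528
  solve Keq expr → x = 0.02501; check Q = 0.05905
Then add 0.19 M of C.
Step 3:
                  G         C
  I           2.861    0.7428
  C         0.06201    -0.186
  E           2.923    0.5568
  solve Keq expr → x = -0.06201; check Q = 0.05905

x = -0.06201 M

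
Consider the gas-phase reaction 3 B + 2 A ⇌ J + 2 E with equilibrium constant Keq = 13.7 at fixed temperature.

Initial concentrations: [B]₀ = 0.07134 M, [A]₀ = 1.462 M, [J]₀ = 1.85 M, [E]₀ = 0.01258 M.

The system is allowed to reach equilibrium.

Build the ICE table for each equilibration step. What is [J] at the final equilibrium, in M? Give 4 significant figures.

[J]_eq = 1.86 M

Q₀ = 0.3773 vs Keq = 13.7 ⇒ Q<K, forward
Step 1:
                   B          A          J          E
  I          0.07134      1.462       1.85    0.01258
  C         -0.03017   -0.02011    0.01006    0.02011
  E          0.04117      1.442       1.86    0.03269
  solve Keq expr → x = 0.01006; check Q = 13.7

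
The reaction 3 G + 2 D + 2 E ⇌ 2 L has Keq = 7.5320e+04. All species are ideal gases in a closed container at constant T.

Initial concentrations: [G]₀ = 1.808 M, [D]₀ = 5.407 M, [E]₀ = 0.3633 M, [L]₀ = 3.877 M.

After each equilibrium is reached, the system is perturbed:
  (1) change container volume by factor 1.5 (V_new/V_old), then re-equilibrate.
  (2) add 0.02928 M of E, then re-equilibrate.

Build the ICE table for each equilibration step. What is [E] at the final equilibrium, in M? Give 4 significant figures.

[E]_eq = 0.004314 M

Q₀ = 0.6591 vs Keq = 7.5320e+04 ⇒ Q<K, forward
Step 1:
                  G         D         E         L
  Initial     1.808     5.407    0.3633     3.877
  Change    -0.5417   -0.3612   -0.3612    0.3612
  Equil       1.266     5.046  0.002148     4.238
  solve Keq expr → x = 0.1806; check Q = 7.5320e+04
Then change container volume by factor 1.5 (V_new/V_old).
Step 2:
                  G         D         E         L
  Initial    0.8442     3.364  0.001432     2.825
  Change   0.003722  0.002482  0.002482 -0.002482
  Equil      0.8479     3.366  0.003914     2.823
  solve Keq expr → x = -0.001241; check Q = 7.5320e+04
Then add 0.02928 M of E.
Step 3:
                  G         D         E         L
  Initial    0.8479     3.366   0.03319     2.823
  Change   -0.04332  -0.02888  -0.02888   0.02888
  Equil      0.8046     3.338  0.004314     2.852
  solve Keq expr → x = 0.01444; check Q = 7.5320e+04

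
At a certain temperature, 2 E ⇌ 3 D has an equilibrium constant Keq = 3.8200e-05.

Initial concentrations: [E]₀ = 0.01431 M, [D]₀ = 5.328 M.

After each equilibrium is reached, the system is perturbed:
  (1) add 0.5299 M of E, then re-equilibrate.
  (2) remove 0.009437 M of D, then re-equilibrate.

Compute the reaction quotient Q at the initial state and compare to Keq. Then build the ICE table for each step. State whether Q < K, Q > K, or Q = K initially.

Q₀ = 7.3861e+05; Q > K (proceeds reverse)

Q₀ = 7.3861e+05 vs Keq = 3.8200e-05 ⇒ Q>K, reverse
Step 1:
                    E           D
  Initial     0.01431       5.328
  Change          3.5       -5.25
  Equil         3.514     0.07785
  solve Keq expr → x = -1.75; check Q = 3.8200e-05
Then add 0.5299 M of E.
Step 2:
                    E           D
  Initial       4.044     0.07785
  Change    -0.005046     0.00757
  Equil         4.039     0.08542
  solve Keq expr → x = 0.002523; check Q = 3.8200e-05
Then remove 0.009437 M of D.
Step 3:
                    E           D
  Initial       4.039     0.07598
  Change    -0.006233    0.009349
  Equil         4.033     0.08533
  solve Keq expr → x = 0.003116; check Q = 3.8200e-05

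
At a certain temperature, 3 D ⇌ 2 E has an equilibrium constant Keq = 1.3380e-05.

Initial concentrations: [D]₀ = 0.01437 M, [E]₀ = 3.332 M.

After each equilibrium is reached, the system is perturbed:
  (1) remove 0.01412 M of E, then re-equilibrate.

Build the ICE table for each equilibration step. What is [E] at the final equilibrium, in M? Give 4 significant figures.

Q₀ = 3.7414e+06 vs Keq = 1.3380e-05 ⇒ Q>K, reverse
Step 1:
                  D         E
  I         0.01437     3.332
  C           4.938    -3.292
  E           4.952   0.04031
  solve Keq expr → x = -1.646; check Q = 1.3380e-05
Then remove 0.01412 M of E.
Step 2:
                  D         E
  I           4.952   0.02619
  C         -0.0208   0.01387
  E           4.931   0.04005
  solve Keq expr → x = 0.006933; check Q = 1.3380e-05

[E]_eq = 0.04005 M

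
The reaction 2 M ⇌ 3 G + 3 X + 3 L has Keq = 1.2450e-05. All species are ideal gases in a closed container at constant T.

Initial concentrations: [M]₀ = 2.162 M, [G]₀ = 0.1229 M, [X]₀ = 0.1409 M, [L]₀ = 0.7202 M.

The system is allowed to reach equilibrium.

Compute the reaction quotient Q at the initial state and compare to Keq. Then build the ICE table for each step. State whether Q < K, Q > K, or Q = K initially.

Q₀ = 4.1499e-07 vs Keq = 1.2450e-05 ⇒ Q<K, forward
Step 1:
                    M           G           X           L
  I             2.162      0.1229      0.1409      0.7202
  C          -0.05709     0.08563     0.08563     0.08563
  E             2.105      0.2085      0.2265      0.8058
  solve Keq expr → x = 0.02854; check Q = 1.2450e-05

Q₀ = 4.1499e-07; Q < K (proceeds forward)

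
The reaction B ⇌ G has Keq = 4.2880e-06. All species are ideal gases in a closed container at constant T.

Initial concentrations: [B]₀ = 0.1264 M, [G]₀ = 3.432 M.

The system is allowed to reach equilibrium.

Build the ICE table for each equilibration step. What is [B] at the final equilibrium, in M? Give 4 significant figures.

[B]_eq = 3.558 M

Q₀ = 27.15 vs Keq = 4.2880e-06 ⇒ Q>K, reverse
Step 1:
                    B           G
  I            0.1264       3.432
  C             3.432      -3.432
  E             3.558  1.5258e-05
  solve Keq expr → x = -3.432; check Q = 4.2880e-06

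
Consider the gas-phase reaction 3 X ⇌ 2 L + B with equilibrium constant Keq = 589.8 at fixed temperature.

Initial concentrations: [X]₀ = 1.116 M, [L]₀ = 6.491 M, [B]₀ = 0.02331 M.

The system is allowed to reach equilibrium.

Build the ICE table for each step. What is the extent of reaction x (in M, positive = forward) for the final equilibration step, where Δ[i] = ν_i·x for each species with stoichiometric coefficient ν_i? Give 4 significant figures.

x = 0.2745 M

Q₀ = 0.7066 vs Keq = 589.8 ⇒ Q<K, forward
Step 1:
                   X          L          B
  I            1.116      6.491    0.02331
  C          -0.8235      0.549     0.2745
  E           0.2925       7.04     0.2978
  solve Keq expr → x = 0.2745; check Q = 589.8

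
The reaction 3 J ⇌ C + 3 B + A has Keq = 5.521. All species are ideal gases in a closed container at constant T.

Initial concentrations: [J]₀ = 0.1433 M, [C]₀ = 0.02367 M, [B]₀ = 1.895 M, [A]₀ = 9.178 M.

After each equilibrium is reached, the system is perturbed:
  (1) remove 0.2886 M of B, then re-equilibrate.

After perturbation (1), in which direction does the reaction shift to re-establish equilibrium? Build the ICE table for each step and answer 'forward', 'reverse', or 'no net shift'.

Direction: forward

Q₀ = 502.4 vs Keq = 5.521 ⇒ Q>K, reverse
Step 1:
                  J         C         B         A
  I          0.1433   0.02367     1.895     9.178
  C          0.0682  -0.02273   -0.0682  -0.02273
  E          0.2115 9.3588e-04     1.827     9.155
  solve Keq expr → x = -0.02273; check Q = 5.521
Then remove 0.2886 M of B.
Step 2:
                  J         C         B         A
  I          0.2115 9.3588e-04     1.538     9.155
  C       -0.001763 5.8758e-04  0.001763 5.8758e-04
  E          0.2097  0.001523      1.54     9.156
  solve Keq expr → x = 5.8758e-04; check Q = 5.521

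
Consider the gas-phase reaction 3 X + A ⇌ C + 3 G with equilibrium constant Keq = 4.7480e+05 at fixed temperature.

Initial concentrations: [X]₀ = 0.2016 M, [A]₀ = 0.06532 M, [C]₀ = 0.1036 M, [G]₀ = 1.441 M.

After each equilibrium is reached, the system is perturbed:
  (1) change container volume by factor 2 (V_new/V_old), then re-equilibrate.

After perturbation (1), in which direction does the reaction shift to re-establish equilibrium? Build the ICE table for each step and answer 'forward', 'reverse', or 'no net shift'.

Q₀ = 579.2 vs Keq = 4.7480e+05 ⇒ Q<K, forward
Step 1:
                    X           A           C           G
  init         0.2016     0.06532      0.1036       1.441
  Δ           -0.1554     -0.0518      0.0518      0.1554
  eq          0.04619     0.01352      0.1554       1.596
  solve Keq expr → x = 0.0518; check Q = 4.7480e+05
Then change container volume by factor 2 (V_new/V_old).
Step 2:
                    X           A           C           G
  init        0.02309    0.006758      0.0777      0.7982
  Δ                 0           0           0           0
  eq          0.02309    0.006758      0.0777      0.7982
  solve Keq expr → x = 0; check Q = 4.7480e+05

Direction: no net shift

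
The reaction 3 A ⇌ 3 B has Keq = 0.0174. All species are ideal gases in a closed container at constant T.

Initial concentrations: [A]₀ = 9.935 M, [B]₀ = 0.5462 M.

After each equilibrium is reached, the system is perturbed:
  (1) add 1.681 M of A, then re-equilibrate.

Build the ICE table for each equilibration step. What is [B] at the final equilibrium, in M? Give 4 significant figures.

Q₀ = 1.6617e-04 vs Keq = 0.0174 ⇒ Q<K, forward
Step 1:
                  A         B
  Initial     9.935    0.5462
  Change     -1.611     1.611
  Equil       8.324     2.157
  solve Keq expr → x = 0.5369; check Q = 0.0174
Then add 1.681 M of A.
Step 2:
                  A         B
  Initial     10.01     2.157
  Change     -0.346     0.346
  Equil       9.659     2.503
  solve Keq expr → x = 0.1153; check Q = 0.0174

[B]_eq = 2.503 M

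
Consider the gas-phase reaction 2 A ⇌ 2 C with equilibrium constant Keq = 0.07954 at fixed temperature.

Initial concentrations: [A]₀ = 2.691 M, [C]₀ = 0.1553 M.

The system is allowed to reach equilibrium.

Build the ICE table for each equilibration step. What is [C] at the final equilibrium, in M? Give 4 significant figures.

[C]_eq = 0.6261 M

Q₀ = 0.003331 vs Keq = 0.07954 ⇒ Q<K, forward
Step 1:
                  A         C
  Initial     2.691    0.1553
  Change    -0.4708    0.4708
  Equil        2.22    0.6261
  solve Keq expr → x = 0.2354; check Q = 0.07954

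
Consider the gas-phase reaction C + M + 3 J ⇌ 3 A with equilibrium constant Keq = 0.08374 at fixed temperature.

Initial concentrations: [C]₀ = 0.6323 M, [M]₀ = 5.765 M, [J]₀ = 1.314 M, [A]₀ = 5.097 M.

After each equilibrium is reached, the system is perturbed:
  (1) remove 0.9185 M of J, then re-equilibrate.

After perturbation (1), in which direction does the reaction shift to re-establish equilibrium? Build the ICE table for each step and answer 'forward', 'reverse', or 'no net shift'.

Direction: reverse

Q₀ = 16.01 vs Keq = 0.08374 ⇒ Q>K, reverse
Step 1:
                   C          M          J          A
  I           0.6323      5.765      1.314      5.097
  C           0.6902     0.6902      2.071     -2.071
  E            1.323      6.455      3.385      3.026
  solve Keq expr → x = -0.6902; check Q = 0.08374
Then remove 0.9185 M of J.
Step 2:
                   C          M          J          A
  I            1.323      6.455      2.466      3.026
  C           0.1275     0.1275     0.3826    -0.3826
  E             1.45      6.583      2.849      2.644
  solve Keq expr → x = -0.1275; check Q = 0.08374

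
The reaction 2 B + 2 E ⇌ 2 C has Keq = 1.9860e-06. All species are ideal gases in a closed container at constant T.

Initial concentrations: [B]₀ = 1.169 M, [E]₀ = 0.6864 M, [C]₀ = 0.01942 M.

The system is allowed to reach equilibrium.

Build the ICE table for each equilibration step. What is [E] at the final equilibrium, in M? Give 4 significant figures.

[E]_eq = 0.7046 M

Q₀ = 5.8575e-04 vs Keq = 1.9860e-06 ⇒ Q>K, reverse
Step 1:
                   B          E          C
  Initial      1.169     0.6864    0.01942
  Change     0.01824    0.01824   -0.01824
  Equil        1.187     0.7046   0.001179
  solve Keq expr → x = -0.009121; check Q = 1.9860e-06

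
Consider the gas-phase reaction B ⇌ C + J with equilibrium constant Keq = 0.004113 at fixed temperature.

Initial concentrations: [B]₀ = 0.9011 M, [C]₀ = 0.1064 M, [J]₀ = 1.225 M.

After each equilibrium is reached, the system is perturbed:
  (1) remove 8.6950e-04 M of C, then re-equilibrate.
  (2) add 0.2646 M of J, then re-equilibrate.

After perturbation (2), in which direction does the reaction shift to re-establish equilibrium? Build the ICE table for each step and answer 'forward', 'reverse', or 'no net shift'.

Q₀ = 0.1446 vs Keq = 0.004113 ⇒ Q>K, reverse
Step 1:
                  B         C         J
  I          0.9011    0.1064     1.225
  C          0.1027   -0.1027   -0.1027
  E           1.004  0.003679     1.122
  solve Keq expr → x = -0.1027; check Q = 0.004113
Then remove 8.6950e-04 M of C.
Step 2:
                  B         C         J
  I           1.004  0.002809     1.122
  C       -8.6351e-04 8.6351e-04 8.6351e-04
  E           1.003  0.003673     1.123
  solve Keq expr → x = 8.6351e-04; check Q = 0.004113
Then add 0.2646 M of J.
Step 3:
                  B         C         J
  I           1.003  0.003673     1.388
  C       6.9675e-04 -6.9675e-04 -6.9675e-04
  E           1.004  0.002976     1.387
  solve Keq expr → x = -6.9675e-04; check Q = 0.004113

Direction: reverse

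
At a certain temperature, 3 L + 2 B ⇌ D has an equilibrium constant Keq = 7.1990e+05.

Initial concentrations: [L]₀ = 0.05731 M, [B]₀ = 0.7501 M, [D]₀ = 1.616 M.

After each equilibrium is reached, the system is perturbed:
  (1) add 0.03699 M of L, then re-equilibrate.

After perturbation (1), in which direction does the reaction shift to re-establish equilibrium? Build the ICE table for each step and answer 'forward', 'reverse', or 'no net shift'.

Direction: forward

Q₀ = 1.5258e+04 vs Keq = 7.1990e+05 ⇒ Q<K, forward
Step 1:
                    L           B           D
  init        0.05731      0.7501       1.616
  Δ          -0.04101    -0.02734     0.01367
  eq           0.0163      0.7228        1.63
  solve Keq expr → x = 0.01367; check Q = 7.1990e+05
Then add 0.03699 M of L.
Step 2:
                    L           B           D
  init        0.05329      0.7228        1.63
  Δ          -0.03657    -0.02438     0.01219
  eq          0.01672      0.6984       1.642
  solve Keq expr → x = 0.01219; check Q = 7.1990e+05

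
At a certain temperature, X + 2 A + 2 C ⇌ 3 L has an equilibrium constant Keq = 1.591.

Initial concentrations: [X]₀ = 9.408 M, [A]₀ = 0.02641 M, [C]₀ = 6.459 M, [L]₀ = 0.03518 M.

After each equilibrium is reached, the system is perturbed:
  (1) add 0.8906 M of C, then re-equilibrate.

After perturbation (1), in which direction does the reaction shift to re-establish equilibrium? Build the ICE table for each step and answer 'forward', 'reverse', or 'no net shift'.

Direction: forward

Q₀ = 1.5905e-04 vs Keq = 1.591 ⇒ Q<K, forward
Step 1:
                  X         A         C         L
  init        9.408   0.02641     6.459   0.03518
  Δ         -0.0128  -0.02561  -0.02561   0.03841
  eq          9.395 8.0262e-04     6.433   0.07359
  solve Keq expr → x = 0.0128; check Q = 1.591
Then add 0.8906 M of C.
Step 2:
                  X         A         C         L
  init        9.395 8.0262e-04     7.324   0.07359
  Δ       -4.7764e-05 -9.5528e-05 -9.5528e-05 1.4329e-04
  eq          9.395 7.0709e-04     7.324   0.07373
  solve Keq expr → x = 4.7764e-05; check Q = 1.591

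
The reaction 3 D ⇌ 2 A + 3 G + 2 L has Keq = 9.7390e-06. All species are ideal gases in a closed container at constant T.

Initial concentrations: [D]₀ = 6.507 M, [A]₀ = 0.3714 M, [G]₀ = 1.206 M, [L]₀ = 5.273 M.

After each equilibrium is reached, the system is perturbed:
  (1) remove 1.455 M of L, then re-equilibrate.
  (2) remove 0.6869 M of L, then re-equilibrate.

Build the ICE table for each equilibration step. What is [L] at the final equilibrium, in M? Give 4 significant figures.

[L]_eq = 2.795 M

Q₀ = 0.02442 vs Keq = 9.7390e-06 ⇒ Q>K, reverse
Step 1:
                    D           A           G           L
  init          6.507      0.3714       1.206       5.273
  Δ            0.5255     -0.3503     -0.5255     -0.3503
  eq            7.033     0.02106      0.6805       4.923
  solve Keq expr → x = -0.1752; check Q = 9.7390e-06
Then remove 1.455 M of L.
Step 2:
                    D           A           G           L
  init          7.033     0.02106      0.6805       3.468
  Δ          -0.01189     0.00793     0.01189     0.00793
  eq            7.021     0.02899      0.6924       3.476
  solve Keq expr → x = 0.003965; check Q = 9.7390e-06
Then remove 0.6869 M of L.
Step 3:
                    D           A           G           L
  init          7.021     0.02899      0.6924       2.789
  Δ         -0.009401    0.006267    0.009401    0.006267
  eq            7.011     0.03526      0.7018       2.795
  solve Keq expr → x = 0.003134; check Q = 9.7390e-06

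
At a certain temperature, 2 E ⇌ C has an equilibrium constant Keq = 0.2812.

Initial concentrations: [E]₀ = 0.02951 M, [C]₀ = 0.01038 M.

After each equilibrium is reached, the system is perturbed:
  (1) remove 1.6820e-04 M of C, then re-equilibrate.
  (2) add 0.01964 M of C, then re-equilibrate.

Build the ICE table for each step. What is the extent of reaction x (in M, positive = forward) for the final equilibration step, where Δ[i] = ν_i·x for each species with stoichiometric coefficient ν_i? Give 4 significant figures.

Q₀ = 11.92 vs Keq = 0.2812 ⇒ Q>K, reverse
Step 1:
                  E         C
  I         0.02951   0.01038
  C         0.01941 -0.009707
  E         0.04892 6.7306e-04
  solve Keq expr → x = -0.009707; check Q = 0.2812
Then remove 1.6820e-04 M of C.
Step 2:
                  E         C
  I         0.04892 5.0486e-04
  C       -3.1891e-04 1.5945e-04
  E          0.0486 6.6432e-04
  solve Keq expr → x = 1.5945e-04; check Q = 0.2812
Then add 0.01964 M of C.
Step 3:
                  E         C
  I          0.0486    0.0203
  C         0.03653  -0.01827
  E         0.08514  0.002038
  solve Keq expr → x = -0.01827; check Q = 0.2812

x = -0.01827 M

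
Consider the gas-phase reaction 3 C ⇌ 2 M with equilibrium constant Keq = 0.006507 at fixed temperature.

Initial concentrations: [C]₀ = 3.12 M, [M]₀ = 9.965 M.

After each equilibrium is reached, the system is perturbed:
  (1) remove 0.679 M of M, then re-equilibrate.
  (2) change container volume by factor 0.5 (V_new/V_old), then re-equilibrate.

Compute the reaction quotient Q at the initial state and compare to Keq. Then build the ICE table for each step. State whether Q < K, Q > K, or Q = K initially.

Q₀ = 3.27; Q > K (proceeds reverse)

Q₀ = 3.27 vs Keq = 0.006507 ⇒ Q>K, reverse
Step 1:
                    C           M
  I              3.12       9.965
  C             9.514      -6.343
  E             12.63       3.622
  solve Keq expr → x = -3.171; check Q = 0.006507
Then remove 0.679 M of M.
Step 2:
                    C           M
  I             12.63       2.943
  C           -0.6221      0.4148
  E             12.01       3.358
  solve Keq expr → x = 0.2074; check Q = 0.006507
Then change container volume by factor 0.5 (V_new/V_old).
Step 3:
                    C           M
  I             24.02       6.716
  C            -2.233       1.489
  E             21.79       8.205
  solve Keq expr → x = 0.7444; check Q = 0.006507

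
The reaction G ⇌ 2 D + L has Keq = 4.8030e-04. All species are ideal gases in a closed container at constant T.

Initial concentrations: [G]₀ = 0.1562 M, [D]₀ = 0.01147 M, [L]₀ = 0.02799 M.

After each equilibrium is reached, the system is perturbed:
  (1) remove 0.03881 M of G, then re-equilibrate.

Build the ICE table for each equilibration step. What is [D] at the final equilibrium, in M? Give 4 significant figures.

[D]_eq = 0.03555 M

Q₀ = 2.3575e-05 vs Keq = 4.8030e-04 ⇒ Q<K, forward
Step 1:
                    G           D           L
  init         0.1562     0.01147     0.02799
  Δ          -0.01433     0.02866     0.01433
  eq           0.1419     0.04013     0.04232
  solve Keq expr → x = 0.01433; check Q = 4.8030e-04
Then remove 0.03881 M of G.
Step 2:
                    G           D           L
  init         0.1031     0.04013     0.04232
  Δ          0.002287   -0.004575   -0.002287
  eq           0.1053     0.03555     0.04003
  solve Keq expr → x = -0.002287; check Q = 4.8030e-04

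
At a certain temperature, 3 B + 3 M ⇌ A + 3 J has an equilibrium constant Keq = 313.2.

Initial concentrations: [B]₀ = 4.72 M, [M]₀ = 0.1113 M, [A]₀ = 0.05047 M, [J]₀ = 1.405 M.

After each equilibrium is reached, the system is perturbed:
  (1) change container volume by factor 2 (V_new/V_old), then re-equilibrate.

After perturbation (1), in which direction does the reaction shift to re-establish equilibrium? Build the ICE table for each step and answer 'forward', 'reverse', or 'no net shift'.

Q₀ = 0.9655 vs Keq = 313.2 ⇒ Q<K, forward
Step 1:
                  B         M         A         J
  I            4.72    0.1113   0.05047     1.405
  C        -0.09074  -0.09074   0.03025   0.09074
  E           4.629   0.02056   0.08072     1.496
  solve Keq expr → x = 0.03025; check Q = 313.2
Then change container volume by factor 2 (V_new/V_old).
Step 2:
                  B         M         A         J
  I           2.315   0.01028   0.04036    0.7479
  C        0.005623  0.005623 -0.001874 -0.005623
  E            2.32    0.0159   0.03848    0.7422
  solve Keq expr → x = -0.001874; check Q = 313.2

Direction: reverse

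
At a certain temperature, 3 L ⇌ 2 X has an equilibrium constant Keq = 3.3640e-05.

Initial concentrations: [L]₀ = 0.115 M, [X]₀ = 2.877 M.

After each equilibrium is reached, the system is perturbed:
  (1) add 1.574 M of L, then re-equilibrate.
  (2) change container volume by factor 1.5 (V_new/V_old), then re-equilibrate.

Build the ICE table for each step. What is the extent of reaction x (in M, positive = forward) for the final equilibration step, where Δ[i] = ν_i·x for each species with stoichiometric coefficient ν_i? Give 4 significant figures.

x = -0.004931 M

Q₀ = 5442 vs Keq = 3.3640e-05 ⇒ Q>K, reverse
Step 1:
                  L         X
  init        0.115     2.877
  Δ           4.237    -2.824
  eq          4.352   0.05265
  solve Keq expr → x = -1.412; check Q = 3.3640e-05
Then add 1.574 M of L.
Step 2:
                  L         X
  init        5.926   0.05265
  Δ        -0.04509   0.03006
  eq           5.88   0.08271
  solve Keq expr → x = 0.01503; check Q = 3.3640e-05
Then change container volume by factor 1.5 (V_new/V_old).
Step 3:
                  L         X
  init         3.92   0.05514
  Δ         0.01479 -0.009863
  eq          3.935   0.04528
  solve Keq expr → x = -0.004931; check Q = 3.3640e-05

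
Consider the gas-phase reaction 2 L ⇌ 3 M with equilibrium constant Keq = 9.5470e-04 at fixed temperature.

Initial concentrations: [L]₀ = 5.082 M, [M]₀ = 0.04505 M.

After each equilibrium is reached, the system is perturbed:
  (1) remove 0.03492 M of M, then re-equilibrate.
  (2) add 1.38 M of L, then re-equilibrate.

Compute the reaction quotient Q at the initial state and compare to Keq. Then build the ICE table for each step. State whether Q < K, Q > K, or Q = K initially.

Q₀ = 3.5401e-06 vs Keq = 9.5470e-04 ⇒ Q<K, forward
Step 1:
                   L          M
  init         5.082    0.04505
  Δ          -0.1599     0.2399
  eq           4.922     0.2849
  solve Keq expr → x = 0.07996; check Q = 9.5470e-04
Then remove 0.03492 M of M.
Step 2:
                   L          M
  init         4.922       0.25
  Δ          -0.0227    0.03404
  eq           4.899      0.284
  solve Keq expr → x = 0.01135; check Q = 9.5470e-04
Then add 1.38 M of L.
Step 3:
                   L          M
  init         6.279      0.284
  Δ         -0.03328    0.04992
  eq           6.246      0.334
  solve Keq expr → x = 0.01664; check Q = 9.5470e-04

Q₀ = 3.5401e-06; Q < K (proceeds forward)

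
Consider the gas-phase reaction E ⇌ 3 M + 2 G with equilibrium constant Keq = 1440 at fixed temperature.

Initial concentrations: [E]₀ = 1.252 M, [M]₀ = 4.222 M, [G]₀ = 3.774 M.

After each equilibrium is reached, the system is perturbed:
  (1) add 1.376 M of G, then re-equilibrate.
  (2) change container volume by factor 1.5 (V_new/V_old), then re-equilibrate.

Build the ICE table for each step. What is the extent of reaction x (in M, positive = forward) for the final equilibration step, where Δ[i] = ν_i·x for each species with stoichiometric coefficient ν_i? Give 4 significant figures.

Q₀ = 856.2 vs Keq = 1440 ⇒ Q<K, forward
Step 1:
                   E          M          G
  init         1.252      4.222      3.774
  Δ          -0.1331     0.3994     0.2663
  eq           1.119      4.621       4.04
  solve Keq expr → x = 0.1331; check Q = 1440
Then add 1.376 M of G.
Step 2:
                   E          M          G
  init         1.119      4.621      5.416
  Δ           0.1605    -0.4814    -0.3209
  eq           1.279       4.14      5.095
  solve Keq expr → x = -0.1605; check Q = 1440
Then change container volume by factor 1.5 (V_new/V_old).
Step 3:
                   E          M          G
  init        0.8529       2.76      3.397
  Δ          -0.3031     0.9093     0.6062
  eq          0.5498      3.669      4.003
  solve Keq expr → x = 0.3031; check Q = 1440

x = 0.3031 M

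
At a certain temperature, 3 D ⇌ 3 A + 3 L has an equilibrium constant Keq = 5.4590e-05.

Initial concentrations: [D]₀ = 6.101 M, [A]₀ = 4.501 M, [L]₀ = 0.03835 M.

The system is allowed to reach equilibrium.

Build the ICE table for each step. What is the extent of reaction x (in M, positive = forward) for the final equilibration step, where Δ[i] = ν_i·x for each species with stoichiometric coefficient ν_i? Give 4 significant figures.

x = 0.004272 M

Q₀ = 2.2647e-05 vs Keq = 5.4590e-05 ⇒ Q<K, forward
Step 1:
                   D          A          L
  init         6.101      4.501    0.03835
  Δ         -0.01282    0.01282    0.01282
  eq           6.088      4.514    0.05117
  solve Keq expr → x = 0.004272; check Q = 5.4590e-05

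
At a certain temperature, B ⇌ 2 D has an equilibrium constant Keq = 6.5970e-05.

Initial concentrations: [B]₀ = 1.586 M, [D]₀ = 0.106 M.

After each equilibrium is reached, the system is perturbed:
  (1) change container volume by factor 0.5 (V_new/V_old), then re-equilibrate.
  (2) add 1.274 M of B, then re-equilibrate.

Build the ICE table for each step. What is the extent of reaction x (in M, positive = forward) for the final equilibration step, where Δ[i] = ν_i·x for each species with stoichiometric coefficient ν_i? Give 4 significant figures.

x = 0.001312 M

Q₀ = 0.007084 vs Keq = 6.5970e-05 ⇒ Q>K, reverse
Step 1:
                  B         D
  Initial     1.586     0.106
  Change    0.04781  -0.09562
  Equil       1.634   0.01038
  solve Keq expr → x = -0.04781; check Q = 6.5970e-05
Then change container volume by factor 0.5 (V_new/V_old).
Step 2:
                  B         D
  Initial     3.268   0.02076
  Change   0.003037 -0.006075
  Equil       3.271   0.01469
  solve Keq expr → x = -0.003037; check Q = 6.5970e-05
Then add 1.274 M of B.
Step 3:
                  B         D
  Initial     4.545   0.01469
  Change  -0.001312  0.002624
  Equil       4.543   0.01731
  solve Keq expr → x = 0.001312; check Q = 6.5970e-05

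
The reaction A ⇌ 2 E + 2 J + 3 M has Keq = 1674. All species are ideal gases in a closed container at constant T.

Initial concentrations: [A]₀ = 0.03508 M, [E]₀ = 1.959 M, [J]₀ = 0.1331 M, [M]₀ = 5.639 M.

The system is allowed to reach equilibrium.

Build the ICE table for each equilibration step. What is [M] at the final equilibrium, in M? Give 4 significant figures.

Q₀ = 347.5 vs Keq = 1674 ⇒ Q<K, forward
Step 1:
                   A          E          J          M
  I          0.03508      1.959     0.1331      5.639
  C         -0.02136    0.04271    0.04271    0.06407
  E          0.01372      2.002     0.1758      5.703
  solve Keq expr → x = 0.02136; check Q = 1674

[M]_eq = 5.703 M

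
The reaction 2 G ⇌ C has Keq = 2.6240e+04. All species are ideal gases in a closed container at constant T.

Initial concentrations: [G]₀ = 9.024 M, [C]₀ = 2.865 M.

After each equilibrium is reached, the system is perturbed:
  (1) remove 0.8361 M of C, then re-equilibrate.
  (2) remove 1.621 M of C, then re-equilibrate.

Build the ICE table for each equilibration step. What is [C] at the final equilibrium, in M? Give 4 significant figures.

Q₀ = 0.03518 vs Keq = 2.6240e+04 ⇒ Q<K, forward
Step 1:
                  G         C
  init        9.024     2.865
  Δ          -9.007     4.504
  eq        0.01676     7.369
  solve Keq expr → x = 4.504; check Q = 2.6240e+04
Then remove 0.8361 M of C.
Step 2:
                  G         C
  init      0.01676     6.533
  Δ       -9.7875e-04 4.8937e-04
  eq        0.01578     6.533
  solve Keq expr → x = 4.8937e-04; check Q = 2.6240e+04
Then remove 1.621 M of C.
Step 3:
                  G         C
  init      0.01578     4.912
  Δ       -0.002095  0.001048
  eq        0.01368     4.913
  solve Keq expr → x = 0.001048; check Q = 2.6240e+04

[C]_eq = 4.913 M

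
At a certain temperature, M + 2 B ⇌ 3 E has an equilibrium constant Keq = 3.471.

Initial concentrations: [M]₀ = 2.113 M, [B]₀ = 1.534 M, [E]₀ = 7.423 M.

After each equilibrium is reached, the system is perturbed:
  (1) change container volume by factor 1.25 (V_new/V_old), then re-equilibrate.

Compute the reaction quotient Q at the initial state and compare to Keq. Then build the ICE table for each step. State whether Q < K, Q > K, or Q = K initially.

Q₀ = 82.26 vs Keq = 3.471 ⇒ Q>K, reverse
Step 1:
                   M          B          E
  I            2.113      1.534      7.423
  C           0.8713      1.743     -2.614
  E            2.984      3.277      4.809
  solve Keq expr → x = -0.8713; check Q = 3.471
Then change container volume by factor 1.25 (V_new/V_old).
Step 2:
                   M          B          E
  I            2.387      2.621      3.847
  C                0          0          0
  E            2.387      2.621      3.847
  solve Keq expr → x = 0; check Q = 3.471

Q₀ = 82.26; Q > K (proceeds reverse)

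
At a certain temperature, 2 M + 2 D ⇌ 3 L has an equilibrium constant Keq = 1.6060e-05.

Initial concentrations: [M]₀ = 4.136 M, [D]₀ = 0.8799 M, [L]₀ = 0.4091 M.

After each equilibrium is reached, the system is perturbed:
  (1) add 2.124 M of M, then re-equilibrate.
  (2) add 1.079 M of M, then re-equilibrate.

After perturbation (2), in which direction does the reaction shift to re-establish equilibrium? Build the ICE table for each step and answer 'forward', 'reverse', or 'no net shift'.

Q₀ = 0.00517 vs Keq = 1.6060e-05 ⇒ Q>K, reverse
Step 1:
                  M         D         L
  init        4.136    0.8799    0.4091
  Δ          0.2248    0.2248   -0.3371
  eq          4.361     1.105   0.07196
  solve Keq expr → x = -0.1124; check Q = 1.6060e-05
Then add 2.124 M of M.
Step 2:
                  M         D         L
  init        6.485     1.105   0.07196
  Δ        -0.01391  -0.01391   0.02087
  eq          6.471     1.091   0.09283
  solve Keq expr → x = 0.006957; check Q = 1.6060e-05
Then add 1.079 M of M.
Step 3:
                  M         D         L
  init         7.55     1.091   0.09283
  Δ       -0.006395 -0.006395  0.009592
  eq          7.543     1.084    0.1024
  solve Keq expr → x = 0.003197; check Q = 1.6060e-05

Direction: forward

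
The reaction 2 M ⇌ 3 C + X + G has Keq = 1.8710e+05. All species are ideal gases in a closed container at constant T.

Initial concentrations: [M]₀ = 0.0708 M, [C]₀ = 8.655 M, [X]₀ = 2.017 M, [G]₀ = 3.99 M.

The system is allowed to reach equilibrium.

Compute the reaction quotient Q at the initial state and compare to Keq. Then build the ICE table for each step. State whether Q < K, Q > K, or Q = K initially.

Q₀ = 1.0409e+06 vs Keq = 1.8710e+05 ⇒ Q>K, reverse
Step 1:
                  M         C         X         G
  init       0.0708     8.655     2.017      3.99
  Δ         0.08959   -0.1344   -0.0448   -0.0448
  eq         0.1604     8.521     1.972     3.945
  solve Keq expr → x = -0.0448; check Q = 1.8710e+05

Q₀ = 1.0409e+06; Q > K (proceeds reverse)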